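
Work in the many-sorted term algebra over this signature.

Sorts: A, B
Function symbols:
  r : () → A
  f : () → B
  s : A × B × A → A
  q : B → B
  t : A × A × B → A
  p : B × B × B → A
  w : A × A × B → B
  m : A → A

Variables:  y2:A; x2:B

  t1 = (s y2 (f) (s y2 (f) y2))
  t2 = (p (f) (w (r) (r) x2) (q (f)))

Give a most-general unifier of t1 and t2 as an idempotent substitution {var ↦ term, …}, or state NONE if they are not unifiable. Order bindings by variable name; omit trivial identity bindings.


NONE (not unifiable)

head clash or occurs-check failure — not unifiable


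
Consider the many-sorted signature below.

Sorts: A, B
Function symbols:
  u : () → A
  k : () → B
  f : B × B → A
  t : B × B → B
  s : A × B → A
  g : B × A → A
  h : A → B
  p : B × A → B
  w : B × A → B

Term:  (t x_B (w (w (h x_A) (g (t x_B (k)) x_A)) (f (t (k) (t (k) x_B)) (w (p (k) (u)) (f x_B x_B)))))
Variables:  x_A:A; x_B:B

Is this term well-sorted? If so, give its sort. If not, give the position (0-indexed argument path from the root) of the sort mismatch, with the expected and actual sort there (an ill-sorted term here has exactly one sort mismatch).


  x_B : B
        x_A : A
      (h x_A) : B
          x_B : B
          (k) : B
        (t x_B (k)) : B
        x_A : A
      (g (t x_B (k)) x_A) : A
    (w (h x_A) (g (t x_B (k)) x_A)) : B
        (k) : B
          (k) : B
          x_B : B
        (t (k) x_B) : B
      (t (k) (t (k) x_B)) : B
          (k) : B
          (u) : A
        (p (k) (u)) : B
          x_B : B
          x_B : B
        (f x_B x_B) : A
      (w (p (k) (u)) (f x_B x_B)) : B
    (f (t (k) (t (k) x_B)) (w (p (k) (u)) (f x_B x_B))) : A
  (w (w (h x_A) (g (t x_B (k)) x_A)) (f (t (k) (t (k) x_B)) (w (p (k) (u)) (f x_B x_B)))) : B
(t x_B (w (w (h x_A) (g (t x_B (k)) x_A)) (f (t (k) (t (k) x_B)) (w (p (k) (u)) (f x_B x_B))))) : B

well-sorted; sort = B


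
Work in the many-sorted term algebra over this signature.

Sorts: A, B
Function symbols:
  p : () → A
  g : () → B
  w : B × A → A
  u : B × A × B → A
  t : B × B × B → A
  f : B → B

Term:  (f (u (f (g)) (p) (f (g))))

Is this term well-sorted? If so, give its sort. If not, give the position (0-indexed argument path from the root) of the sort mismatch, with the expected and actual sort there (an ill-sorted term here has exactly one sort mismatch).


ill-sorted at position [0]: expected B, got A

      (g) : B
    (f (g)) : B
    (p) : A
      (g) : B
    (f (g)) : B
  (u (f (g)) (p) (f (g))) : A
(f (u (f (g)) (p) (f (g)))) : ✗ arg 0 at [0] has sort A, expected B


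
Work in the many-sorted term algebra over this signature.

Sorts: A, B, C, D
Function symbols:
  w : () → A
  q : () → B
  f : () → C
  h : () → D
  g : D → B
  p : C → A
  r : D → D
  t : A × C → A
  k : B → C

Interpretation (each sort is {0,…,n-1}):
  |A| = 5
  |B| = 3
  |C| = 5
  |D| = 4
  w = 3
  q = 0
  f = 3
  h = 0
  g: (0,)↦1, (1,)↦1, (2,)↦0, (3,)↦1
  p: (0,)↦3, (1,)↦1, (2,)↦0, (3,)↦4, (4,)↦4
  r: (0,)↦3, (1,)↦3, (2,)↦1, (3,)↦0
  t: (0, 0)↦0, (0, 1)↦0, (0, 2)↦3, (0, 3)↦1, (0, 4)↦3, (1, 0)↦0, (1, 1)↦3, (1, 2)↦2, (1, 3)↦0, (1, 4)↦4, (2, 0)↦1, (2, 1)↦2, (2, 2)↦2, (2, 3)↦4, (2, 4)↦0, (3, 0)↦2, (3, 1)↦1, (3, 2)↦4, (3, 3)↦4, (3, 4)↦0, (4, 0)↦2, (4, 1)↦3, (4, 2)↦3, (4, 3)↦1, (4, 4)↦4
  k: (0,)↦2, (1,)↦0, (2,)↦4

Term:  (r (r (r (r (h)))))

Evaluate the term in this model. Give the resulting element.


  h = 0
  (r (h)) = r(0,) = 3
  (r (r (h))) = r(3,) = 0
  (r (r (r (h)))) = r(0,) = 3
  (r (r (r (r (h))))) = r(3,) = 0

value = 0


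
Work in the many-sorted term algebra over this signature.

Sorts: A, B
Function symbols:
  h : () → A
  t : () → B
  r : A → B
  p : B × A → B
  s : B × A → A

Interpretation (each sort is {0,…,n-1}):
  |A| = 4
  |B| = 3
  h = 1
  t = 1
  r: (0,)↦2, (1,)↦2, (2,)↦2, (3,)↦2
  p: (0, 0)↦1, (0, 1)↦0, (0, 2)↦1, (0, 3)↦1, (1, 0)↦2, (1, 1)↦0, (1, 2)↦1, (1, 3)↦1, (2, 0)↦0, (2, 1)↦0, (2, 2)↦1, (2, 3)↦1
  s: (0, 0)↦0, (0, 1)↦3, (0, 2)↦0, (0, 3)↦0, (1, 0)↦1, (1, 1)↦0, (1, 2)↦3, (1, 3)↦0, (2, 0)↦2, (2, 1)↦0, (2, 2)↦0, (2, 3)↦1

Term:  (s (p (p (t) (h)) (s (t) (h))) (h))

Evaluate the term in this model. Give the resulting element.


  t = 1
  h = 1
  (p (t) (h)) = p(1, 1) = 0
  t = 1
  h = 1
  (s (t) (h)) = s(1, 1) = 0
  (p (p (t) (h)) (s (t) (h))) = p(0, 0) = 1
  h = 1
  (s (p (p (t) (h)) (s (t) (h))) (h)) = s(1, 1) = 0

value = 0


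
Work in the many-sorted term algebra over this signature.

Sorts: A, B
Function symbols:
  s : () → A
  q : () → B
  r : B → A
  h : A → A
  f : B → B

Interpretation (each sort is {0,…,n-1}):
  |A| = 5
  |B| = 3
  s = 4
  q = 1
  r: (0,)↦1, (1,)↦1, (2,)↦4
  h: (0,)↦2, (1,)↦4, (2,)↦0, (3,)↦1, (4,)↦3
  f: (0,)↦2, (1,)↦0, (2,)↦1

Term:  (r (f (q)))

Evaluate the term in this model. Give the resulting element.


value = 1

  q = 1
  (f (q)) = f(1,) = 0
  (r (f (q))) = r(0,) = 1


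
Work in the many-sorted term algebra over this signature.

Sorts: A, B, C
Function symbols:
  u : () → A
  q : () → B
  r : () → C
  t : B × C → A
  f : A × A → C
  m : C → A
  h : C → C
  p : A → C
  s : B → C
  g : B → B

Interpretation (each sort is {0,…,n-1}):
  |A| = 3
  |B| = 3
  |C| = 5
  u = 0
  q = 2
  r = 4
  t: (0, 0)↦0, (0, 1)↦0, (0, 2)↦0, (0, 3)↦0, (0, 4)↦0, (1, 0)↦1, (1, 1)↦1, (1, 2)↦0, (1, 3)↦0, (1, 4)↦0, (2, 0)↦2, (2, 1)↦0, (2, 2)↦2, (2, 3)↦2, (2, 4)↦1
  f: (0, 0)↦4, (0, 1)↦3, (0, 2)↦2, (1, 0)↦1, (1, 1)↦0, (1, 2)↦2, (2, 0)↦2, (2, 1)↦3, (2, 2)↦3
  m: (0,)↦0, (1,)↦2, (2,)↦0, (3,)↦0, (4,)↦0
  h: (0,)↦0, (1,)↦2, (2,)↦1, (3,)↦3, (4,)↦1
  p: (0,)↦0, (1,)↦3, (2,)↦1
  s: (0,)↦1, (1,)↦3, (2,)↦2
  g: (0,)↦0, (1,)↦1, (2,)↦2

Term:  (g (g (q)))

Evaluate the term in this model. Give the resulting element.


value = 2

  q = 2
  (g (q)) = g(2,) = 2
  (g (g (q))) = g(2,) = 2


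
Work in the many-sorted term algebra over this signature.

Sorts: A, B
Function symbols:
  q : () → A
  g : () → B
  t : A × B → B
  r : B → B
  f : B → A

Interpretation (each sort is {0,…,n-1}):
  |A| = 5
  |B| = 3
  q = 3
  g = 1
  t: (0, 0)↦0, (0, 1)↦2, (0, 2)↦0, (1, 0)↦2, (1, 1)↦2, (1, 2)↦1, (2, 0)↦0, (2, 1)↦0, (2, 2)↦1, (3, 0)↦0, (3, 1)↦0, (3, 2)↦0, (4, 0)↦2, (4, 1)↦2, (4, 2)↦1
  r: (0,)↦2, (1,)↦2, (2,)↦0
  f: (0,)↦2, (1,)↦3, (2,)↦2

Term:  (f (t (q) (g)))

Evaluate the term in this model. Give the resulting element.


  q = 3
  g = 1
  (t (q) (g)) = t(3, 1) = 0
  (f (t (q) (g))) = f(0,) = 2

value = 2


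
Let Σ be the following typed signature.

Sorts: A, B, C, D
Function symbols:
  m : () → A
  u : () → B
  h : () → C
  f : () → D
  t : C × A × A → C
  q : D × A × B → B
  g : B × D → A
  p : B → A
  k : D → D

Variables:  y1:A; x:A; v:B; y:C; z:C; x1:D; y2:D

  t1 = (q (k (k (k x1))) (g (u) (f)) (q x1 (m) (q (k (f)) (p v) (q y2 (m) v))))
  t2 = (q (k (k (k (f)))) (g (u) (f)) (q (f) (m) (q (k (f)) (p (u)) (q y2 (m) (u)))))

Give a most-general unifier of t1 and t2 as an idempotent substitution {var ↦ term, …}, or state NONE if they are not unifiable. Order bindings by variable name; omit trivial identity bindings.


{v ↦ (u), x1 ↦ (f)}


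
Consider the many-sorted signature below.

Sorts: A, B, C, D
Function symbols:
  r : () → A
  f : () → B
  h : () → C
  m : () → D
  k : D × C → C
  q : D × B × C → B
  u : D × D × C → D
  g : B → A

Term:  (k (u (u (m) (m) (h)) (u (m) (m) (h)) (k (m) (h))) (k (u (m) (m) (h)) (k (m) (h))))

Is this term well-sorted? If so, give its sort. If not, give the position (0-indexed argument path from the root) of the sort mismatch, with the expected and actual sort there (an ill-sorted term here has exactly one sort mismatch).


      (m) : D
      (m) : D
      (h) : C
    (u (m) (m) (h)) : D
      (m) : D
      (m) : D
      (h) : C
    (u (m) (m) (h)) : D
      (m) : D
      (h) : C
    (k (m) (h)) : C
  (u (u (m) (m) (h)) (u (m) (m) (h)) (k (m) (h))) : D
      (m) : D
      (m) : D
      (h) : C
    (u (m) (m) (h)) : D
      (m) : D
      (h) : C
    (k (m) (h)) : C
  (k (u (m) (m) (h)) (k (m) (h))) : C
(k (u (u (m) (m) (h)) (u (m) (m) (h)) (k (m) (h))) (k (u (m) (m) (h)) (k (m) (h)))) : C

well-sorted; sort = C


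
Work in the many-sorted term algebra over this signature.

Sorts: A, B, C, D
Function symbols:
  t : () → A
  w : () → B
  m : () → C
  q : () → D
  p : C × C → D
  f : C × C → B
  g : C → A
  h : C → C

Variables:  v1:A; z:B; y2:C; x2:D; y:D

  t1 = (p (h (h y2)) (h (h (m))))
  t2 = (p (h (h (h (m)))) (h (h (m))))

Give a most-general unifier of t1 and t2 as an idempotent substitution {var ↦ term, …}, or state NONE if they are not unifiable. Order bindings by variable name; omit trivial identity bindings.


{y2 ↦ (h (m))}


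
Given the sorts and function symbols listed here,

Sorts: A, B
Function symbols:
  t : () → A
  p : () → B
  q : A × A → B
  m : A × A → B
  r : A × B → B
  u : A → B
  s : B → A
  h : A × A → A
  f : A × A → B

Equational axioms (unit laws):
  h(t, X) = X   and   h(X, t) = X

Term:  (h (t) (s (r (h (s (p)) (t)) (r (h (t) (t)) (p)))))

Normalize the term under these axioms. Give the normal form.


normal form = (s (r (s (p)) (r (t) (p))))

1. (h (t) (s (r (h (s (p)) (t)) (r (h (t) (t)) (p)))))  →  (s (r (h (s (p)) (t)) (r (h (t) (t)) (p))))
2. (s (r (h (s (p)) (t)) (r (h (t) (t)) (p))))  →  (s (r (s (p)) (r (h (t) (t)) (p))))
3. (s (r (s (p)) (r (h (t) (t)) (p))))  →  (s (r (s (p)) (r (t) (p))))


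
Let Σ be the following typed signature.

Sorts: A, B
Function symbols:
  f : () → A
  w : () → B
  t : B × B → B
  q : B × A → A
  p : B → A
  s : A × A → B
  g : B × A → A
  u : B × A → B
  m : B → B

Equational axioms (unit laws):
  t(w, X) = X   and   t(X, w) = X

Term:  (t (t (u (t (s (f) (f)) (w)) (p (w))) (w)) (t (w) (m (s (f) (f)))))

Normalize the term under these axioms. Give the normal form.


1. (t (t (u (t (s (f) (f)) (w)) (p (w))) (w)) (t (w) (m (s (f) (f)))))  →  (t (u (t (s (f) (f)) (w)) (p (w))) (t (w) (m (s (f) (f)))))
2. (t (u (t (s (f) (f)) (w)) (p (w))) (t (w) (m (s (f) (f)))))  →  (t (u (s (f) (f)) (p (w))) (t (w) (m (s (f) (f)))))
3. (t (u (s (f) (f)) (p (w))) (t (w) (m (s (f) (f)))))  →  (t (u (s (f) (f)) (p (w))) (m (s (f) (f))))

normal form = (t (u (s (f) (f)) (p (w))) (m (s (f) (f))))


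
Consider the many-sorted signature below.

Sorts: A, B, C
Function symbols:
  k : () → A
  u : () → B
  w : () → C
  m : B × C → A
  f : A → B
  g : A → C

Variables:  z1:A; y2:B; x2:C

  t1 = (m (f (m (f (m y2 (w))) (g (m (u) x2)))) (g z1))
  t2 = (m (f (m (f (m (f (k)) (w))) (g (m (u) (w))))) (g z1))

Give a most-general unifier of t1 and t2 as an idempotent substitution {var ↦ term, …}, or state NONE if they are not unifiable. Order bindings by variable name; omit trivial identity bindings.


{x2 ↦ (w), y2 ↦ (f (k))}


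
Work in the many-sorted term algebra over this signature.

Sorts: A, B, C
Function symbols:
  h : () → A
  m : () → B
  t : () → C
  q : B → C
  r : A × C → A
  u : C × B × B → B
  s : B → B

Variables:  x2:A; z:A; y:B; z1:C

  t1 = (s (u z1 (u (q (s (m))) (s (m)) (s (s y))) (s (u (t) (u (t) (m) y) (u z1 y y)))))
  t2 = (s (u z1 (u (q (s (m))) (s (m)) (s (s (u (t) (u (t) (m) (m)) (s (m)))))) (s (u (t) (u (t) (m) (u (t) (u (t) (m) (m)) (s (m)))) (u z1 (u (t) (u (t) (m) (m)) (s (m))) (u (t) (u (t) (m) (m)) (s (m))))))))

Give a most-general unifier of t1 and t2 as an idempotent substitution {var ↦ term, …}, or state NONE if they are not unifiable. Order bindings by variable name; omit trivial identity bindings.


{y ↦ (u (t) (u (t) (m) (m)) (s (m)))}


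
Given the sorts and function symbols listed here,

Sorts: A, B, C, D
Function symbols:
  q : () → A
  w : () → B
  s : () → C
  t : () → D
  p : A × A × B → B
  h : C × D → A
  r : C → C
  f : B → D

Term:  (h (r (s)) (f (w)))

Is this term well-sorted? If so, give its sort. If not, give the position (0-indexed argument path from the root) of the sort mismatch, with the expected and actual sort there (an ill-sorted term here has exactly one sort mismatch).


    (s) : C
  (r (s)) : C
    (w) : B
  (f (w)) : D
(h (r (s)) (f (w))) : A

well-sorted; sort = A


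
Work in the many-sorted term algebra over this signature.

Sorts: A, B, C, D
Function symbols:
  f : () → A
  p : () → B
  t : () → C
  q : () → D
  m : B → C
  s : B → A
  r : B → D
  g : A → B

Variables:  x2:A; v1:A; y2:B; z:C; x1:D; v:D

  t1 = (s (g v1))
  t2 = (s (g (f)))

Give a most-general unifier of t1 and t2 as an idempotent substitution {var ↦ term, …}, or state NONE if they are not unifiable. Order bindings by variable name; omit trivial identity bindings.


{v1 ↦ (f)}


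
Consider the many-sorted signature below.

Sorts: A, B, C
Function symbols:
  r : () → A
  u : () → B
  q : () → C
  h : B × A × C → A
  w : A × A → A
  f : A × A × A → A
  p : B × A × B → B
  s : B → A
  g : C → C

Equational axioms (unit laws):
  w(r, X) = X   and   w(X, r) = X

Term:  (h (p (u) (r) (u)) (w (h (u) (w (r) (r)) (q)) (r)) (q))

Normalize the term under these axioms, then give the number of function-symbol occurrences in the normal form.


1. (h (p (u) (r) (u)) (w (h (u) (w (r) (r)) (q)) (r)) (q))  →  (h (p (u) (r) (u)) (h (u) (w (r) (r)) (q)) (q))
2. (h (p (u) (r) (u)) (h (u) (w (r) (r)) (q)) (q))  →  (h (p (u) (r) (u)) (h (u) (r) (q)) (q))
normal form: (h (p (u) (r) (u)) (h (u) (r) (q)) (q))

size = 10


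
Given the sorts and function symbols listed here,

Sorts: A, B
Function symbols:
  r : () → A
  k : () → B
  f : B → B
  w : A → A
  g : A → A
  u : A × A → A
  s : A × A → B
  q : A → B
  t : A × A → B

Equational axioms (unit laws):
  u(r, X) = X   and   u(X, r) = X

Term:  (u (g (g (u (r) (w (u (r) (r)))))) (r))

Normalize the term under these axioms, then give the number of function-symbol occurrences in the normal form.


1. (u (g (g (u (r) (w (u (r) (r)))))) (r))  →  (g (g (u (r) (w (u (r) (r))))))
2. (g (g (u (r) (w (u (r) (r))))))  →  (g (g (w (u (r) (r)))))
3. (g (g (w (u (r) (r)))))  →  (g (g (w (r))))
normal form: (g (g (w (r))))

size = 4


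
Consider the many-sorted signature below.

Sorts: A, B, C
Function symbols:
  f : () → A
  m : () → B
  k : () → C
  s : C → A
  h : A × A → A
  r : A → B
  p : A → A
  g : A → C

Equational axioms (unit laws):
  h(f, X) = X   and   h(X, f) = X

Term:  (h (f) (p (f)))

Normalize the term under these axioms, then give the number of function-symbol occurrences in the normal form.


size = 2

1. (h (f) (p (f)))  →  (p (f))
normal form: (p (f))


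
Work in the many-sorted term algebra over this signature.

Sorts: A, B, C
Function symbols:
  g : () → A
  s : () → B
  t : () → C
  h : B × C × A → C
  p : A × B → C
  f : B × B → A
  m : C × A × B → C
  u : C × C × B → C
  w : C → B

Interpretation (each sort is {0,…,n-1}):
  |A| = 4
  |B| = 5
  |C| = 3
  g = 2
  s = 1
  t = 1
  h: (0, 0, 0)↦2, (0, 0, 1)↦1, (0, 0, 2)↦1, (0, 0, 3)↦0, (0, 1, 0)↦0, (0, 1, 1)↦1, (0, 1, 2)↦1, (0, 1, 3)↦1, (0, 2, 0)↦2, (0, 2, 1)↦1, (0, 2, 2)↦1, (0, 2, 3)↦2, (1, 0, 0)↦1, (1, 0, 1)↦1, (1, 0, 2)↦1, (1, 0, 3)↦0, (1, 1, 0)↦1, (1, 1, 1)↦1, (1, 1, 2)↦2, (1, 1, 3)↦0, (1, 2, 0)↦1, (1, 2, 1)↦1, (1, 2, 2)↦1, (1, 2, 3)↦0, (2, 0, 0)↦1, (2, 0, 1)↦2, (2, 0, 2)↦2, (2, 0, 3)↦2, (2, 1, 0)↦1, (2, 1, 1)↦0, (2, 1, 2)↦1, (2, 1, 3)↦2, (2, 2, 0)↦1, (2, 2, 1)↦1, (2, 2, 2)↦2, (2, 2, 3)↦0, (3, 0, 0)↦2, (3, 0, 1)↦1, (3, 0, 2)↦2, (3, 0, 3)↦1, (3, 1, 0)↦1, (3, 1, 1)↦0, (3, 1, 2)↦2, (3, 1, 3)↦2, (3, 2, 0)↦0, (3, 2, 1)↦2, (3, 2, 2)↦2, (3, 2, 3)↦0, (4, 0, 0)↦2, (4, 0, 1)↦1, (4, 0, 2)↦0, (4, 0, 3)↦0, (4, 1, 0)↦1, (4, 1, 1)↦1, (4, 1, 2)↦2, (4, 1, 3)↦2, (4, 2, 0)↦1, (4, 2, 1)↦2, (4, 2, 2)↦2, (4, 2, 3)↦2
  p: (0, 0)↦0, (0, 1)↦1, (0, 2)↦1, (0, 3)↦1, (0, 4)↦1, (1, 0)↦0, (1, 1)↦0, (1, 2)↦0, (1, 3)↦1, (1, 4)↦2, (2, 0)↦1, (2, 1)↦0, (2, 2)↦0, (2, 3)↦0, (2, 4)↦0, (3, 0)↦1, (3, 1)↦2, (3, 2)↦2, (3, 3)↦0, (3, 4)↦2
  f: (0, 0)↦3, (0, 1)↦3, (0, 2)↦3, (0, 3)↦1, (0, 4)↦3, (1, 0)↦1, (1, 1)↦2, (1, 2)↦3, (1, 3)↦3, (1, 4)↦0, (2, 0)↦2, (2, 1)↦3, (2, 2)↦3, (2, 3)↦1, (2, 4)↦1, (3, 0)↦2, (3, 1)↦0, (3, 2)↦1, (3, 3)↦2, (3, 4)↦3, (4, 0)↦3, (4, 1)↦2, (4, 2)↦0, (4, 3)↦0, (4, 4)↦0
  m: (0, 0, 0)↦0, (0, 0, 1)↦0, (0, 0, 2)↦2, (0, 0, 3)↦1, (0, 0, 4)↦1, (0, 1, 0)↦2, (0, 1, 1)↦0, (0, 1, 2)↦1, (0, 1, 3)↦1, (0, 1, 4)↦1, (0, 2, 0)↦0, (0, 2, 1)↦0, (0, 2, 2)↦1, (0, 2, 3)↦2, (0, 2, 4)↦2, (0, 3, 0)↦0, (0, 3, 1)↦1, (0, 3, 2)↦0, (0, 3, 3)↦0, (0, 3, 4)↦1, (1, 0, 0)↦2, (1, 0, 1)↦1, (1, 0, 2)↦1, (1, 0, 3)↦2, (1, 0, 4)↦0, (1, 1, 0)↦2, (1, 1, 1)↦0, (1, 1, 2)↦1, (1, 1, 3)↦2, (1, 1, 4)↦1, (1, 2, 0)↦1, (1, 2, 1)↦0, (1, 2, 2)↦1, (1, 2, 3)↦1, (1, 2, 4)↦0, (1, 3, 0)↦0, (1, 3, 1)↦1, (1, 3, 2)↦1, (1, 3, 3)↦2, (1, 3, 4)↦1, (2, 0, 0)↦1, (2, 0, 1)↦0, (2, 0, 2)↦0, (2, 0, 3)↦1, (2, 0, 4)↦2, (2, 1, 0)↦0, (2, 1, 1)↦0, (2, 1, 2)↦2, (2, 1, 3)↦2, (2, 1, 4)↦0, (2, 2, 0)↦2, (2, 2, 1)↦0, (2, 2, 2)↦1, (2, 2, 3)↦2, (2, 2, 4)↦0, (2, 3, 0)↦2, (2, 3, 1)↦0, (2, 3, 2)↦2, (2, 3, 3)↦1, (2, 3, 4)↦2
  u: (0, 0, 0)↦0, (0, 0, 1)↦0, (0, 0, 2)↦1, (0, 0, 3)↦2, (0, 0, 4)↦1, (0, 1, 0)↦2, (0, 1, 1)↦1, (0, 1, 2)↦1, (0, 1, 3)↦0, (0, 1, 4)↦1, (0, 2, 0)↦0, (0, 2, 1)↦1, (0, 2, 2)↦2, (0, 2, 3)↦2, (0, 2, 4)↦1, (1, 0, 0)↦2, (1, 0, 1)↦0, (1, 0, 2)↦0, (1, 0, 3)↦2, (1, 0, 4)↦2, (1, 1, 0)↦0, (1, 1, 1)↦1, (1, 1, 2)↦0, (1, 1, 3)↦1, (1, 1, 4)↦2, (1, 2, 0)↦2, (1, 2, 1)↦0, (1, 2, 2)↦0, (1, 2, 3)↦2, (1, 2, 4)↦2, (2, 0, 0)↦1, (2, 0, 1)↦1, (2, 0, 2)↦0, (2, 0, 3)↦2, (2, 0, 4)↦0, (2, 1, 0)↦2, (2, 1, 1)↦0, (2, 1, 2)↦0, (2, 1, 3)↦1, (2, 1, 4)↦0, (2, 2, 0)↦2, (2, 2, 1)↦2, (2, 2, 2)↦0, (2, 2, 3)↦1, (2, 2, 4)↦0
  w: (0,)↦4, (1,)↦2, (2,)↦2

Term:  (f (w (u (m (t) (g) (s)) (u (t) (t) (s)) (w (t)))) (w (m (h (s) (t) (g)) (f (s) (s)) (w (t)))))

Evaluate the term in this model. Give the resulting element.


value = 3

  t = 1
  g = 2
  s = 1
  (m (t) (g) (s)) = m(1, 2, 1) = 0
  t = 1
  t = 1
  s = 1
  (u (t) (t) (s)) = u(1, 1, 1) = 1
  t = 1
  (w (t)) = w(1,) = 2
  (u (m (t) (g) (s)) (u (t) (t) (s)) (w (t))) = u(0, 1, 2) = 1
  (w (u (m (t) (g) (s)) (u (t) (t) (s)) (w (t)))) = w(1,) = 2
  s = 1
  t = 1
  g = 2
  (h (s) (t) (g)) = h(1, 1, 2) = 2
  s = 1
  s = 1
  (f (s) (s)) = f(1, 1) = 2
  t = 1
  (w (t)) = w(1,) = 2
  (m (h (s) (t) (g)) (f (s) (s)) (w (t))) = m(2, 2, 2) = 1
  (w (m (h (s) (t) (g)) (f (s) (s)) (w (t)))) = w(1,) = 2
  (f (w (u (m (t) (g) (s)) (u (t) (t) (s)) (w (t)))) (w (m (h (s) (t) (g)) (f (s) (s)) (w (t))))) = f(2, 2) = 3


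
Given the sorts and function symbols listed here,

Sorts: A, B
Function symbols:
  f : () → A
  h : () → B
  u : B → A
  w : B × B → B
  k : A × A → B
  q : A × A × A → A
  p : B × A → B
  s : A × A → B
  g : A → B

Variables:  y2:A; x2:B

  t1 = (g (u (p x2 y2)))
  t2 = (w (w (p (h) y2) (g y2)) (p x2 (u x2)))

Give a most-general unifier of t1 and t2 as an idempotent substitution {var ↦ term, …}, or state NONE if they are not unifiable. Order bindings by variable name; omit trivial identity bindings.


NONE (not unifiable)

head clash or occurs-check failure — not unifiable


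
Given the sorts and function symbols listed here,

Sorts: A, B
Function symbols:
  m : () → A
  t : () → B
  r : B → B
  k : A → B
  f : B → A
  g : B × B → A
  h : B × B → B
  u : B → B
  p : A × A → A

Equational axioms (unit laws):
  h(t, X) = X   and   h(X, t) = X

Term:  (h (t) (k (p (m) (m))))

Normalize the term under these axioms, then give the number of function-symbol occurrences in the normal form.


size = 4

1. (h (t) (k (p (m) (m))))  →  (k (p (m) (m)))
normal form: (k (p (m) (m)))


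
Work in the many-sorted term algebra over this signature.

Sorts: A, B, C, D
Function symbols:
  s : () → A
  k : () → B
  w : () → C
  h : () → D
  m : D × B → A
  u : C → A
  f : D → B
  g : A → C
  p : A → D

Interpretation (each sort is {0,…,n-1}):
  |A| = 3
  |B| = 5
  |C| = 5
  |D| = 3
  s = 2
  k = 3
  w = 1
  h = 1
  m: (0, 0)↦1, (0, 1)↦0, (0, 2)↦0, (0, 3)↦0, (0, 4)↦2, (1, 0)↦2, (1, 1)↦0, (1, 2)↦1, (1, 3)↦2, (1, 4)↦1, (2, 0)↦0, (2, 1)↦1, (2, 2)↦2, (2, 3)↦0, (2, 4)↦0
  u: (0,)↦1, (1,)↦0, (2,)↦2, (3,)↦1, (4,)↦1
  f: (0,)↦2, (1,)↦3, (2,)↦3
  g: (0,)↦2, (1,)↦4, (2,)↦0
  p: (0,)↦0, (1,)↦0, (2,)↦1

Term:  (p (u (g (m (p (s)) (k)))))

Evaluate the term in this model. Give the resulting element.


  s = 2
  (p (s)) = p(2,) = 1
  k = 3
  (m (p (s)) (k)) = m(1, 3) = 2
  (g (m (p (s)) (k))) = g(2,) = 0
  (u (g (m (p (s)) (k)))) = u(0,) = 1
  (p (u (g (m (p (s)) (k))))) = p(1,) = 0

value = 0


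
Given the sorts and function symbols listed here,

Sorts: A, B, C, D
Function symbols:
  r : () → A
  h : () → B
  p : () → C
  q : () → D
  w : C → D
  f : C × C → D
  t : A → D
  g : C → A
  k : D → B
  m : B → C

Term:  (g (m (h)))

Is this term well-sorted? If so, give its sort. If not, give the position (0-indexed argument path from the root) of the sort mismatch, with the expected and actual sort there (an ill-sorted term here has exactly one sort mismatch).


well-sorted; sort = A

    (h) : B
  (m (h)) : C
(g (m (h))) : A


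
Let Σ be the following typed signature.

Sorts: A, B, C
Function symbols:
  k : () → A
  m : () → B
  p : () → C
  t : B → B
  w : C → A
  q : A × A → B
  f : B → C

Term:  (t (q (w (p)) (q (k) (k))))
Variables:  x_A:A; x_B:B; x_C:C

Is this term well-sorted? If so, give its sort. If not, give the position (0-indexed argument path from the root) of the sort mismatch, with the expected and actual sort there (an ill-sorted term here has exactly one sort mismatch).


ill-sorted at position [0, 1]: expected A, got B

      (p) : C
    (w (p)) : A
      (k) : A
      (k) : A
    (q (k) (k)) : B
  (q (w (p)) (q (k) (k))) : ✗ arg 1 at [0, 1] has sort B, expected A


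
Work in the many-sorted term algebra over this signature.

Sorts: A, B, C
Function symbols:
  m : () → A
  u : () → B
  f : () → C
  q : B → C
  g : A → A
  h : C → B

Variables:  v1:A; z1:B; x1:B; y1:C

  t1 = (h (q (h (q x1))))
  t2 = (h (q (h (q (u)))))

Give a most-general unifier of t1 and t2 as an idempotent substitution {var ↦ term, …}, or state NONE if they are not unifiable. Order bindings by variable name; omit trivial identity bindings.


{x1 ↦ (u)}


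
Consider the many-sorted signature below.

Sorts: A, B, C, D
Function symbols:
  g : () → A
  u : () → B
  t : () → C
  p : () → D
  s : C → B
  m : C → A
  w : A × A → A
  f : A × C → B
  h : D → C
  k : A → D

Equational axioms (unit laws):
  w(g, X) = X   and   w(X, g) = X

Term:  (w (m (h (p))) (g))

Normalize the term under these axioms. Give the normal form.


1. (w (m (h (p))) (g))  →  (m (h (p)))

normal form = (m (h (p)))


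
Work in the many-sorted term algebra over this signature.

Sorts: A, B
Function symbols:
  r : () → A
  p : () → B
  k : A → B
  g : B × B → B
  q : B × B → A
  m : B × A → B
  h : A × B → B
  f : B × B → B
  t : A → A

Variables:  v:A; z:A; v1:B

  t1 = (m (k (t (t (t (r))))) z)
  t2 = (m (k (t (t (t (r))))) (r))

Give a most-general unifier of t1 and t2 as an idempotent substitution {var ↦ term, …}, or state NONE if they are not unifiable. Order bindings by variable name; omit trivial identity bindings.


{z ↦ (r)}


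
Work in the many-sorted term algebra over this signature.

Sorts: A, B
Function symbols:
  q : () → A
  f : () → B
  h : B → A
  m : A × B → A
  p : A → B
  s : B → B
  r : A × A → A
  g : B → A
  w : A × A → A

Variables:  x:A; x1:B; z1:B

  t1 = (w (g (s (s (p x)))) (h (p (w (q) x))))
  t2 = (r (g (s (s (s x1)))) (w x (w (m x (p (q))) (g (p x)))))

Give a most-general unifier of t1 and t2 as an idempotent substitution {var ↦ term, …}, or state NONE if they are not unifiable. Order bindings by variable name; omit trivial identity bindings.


head clash or occurs-check failure — not unifiable

NONE (not unifiable)


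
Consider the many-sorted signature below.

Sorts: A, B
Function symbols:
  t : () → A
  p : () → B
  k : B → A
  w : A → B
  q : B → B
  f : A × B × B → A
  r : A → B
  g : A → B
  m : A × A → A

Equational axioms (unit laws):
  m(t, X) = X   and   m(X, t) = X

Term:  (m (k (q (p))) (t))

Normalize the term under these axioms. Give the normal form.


1. (m (k (q (p))) (t))  →  (k (q (p)))

normal form = (k (q (p)))


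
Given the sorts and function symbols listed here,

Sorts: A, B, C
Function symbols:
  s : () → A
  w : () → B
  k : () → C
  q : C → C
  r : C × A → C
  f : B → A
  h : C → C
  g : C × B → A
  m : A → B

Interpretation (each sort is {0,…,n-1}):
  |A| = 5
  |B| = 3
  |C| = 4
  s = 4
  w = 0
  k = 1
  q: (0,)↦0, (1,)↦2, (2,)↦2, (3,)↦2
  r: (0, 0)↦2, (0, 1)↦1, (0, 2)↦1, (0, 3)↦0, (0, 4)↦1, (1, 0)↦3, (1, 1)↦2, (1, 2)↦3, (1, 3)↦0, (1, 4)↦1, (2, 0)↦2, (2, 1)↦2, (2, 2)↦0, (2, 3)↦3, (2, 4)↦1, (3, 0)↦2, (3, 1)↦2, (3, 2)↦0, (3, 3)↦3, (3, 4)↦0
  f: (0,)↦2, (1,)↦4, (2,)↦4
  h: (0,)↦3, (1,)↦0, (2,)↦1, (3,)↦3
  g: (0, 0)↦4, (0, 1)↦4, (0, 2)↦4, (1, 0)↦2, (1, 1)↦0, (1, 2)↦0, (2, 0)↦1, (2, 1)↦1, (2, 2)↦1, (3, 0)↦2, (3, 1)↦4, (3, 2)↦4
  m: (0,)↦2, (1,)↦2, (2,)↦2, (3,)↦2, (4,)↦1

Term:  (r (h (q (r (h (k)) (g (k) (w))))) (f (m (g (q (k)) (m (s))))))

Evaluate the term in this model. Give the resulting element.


  k = 1
  (h (k)) = h(1,) = 0
  k = 1
  w = 0
  (g (k) (w)) = g(1, 0) = 2
  (r (h (k)) (g (k) (w))) = r(0, 2) = 1
  (q (r (h (k)) (g (k) (w)))) = q(1,) = 2
  (h (q (r (h (k)) (g (k) (w))))) = h(2,) = 1
  k = 1
  (q (k)) = q(1,) = 2
  s = 4
  (m (s)) = m(4,) = 1
  (g (q (k)) (m (s))) = g(2, 1) = 1
  (m (g (q (k)) (m (s)))) = m(1,) = 2
  (f (m (g (q (k)) (m (s))))) = f(2,) = 4
  (r (h (q (r (h (k)) (g (k) (w))))) (f (m (g (q (k)) (m (s)))))) = r(1, 4) = 1

value = 1


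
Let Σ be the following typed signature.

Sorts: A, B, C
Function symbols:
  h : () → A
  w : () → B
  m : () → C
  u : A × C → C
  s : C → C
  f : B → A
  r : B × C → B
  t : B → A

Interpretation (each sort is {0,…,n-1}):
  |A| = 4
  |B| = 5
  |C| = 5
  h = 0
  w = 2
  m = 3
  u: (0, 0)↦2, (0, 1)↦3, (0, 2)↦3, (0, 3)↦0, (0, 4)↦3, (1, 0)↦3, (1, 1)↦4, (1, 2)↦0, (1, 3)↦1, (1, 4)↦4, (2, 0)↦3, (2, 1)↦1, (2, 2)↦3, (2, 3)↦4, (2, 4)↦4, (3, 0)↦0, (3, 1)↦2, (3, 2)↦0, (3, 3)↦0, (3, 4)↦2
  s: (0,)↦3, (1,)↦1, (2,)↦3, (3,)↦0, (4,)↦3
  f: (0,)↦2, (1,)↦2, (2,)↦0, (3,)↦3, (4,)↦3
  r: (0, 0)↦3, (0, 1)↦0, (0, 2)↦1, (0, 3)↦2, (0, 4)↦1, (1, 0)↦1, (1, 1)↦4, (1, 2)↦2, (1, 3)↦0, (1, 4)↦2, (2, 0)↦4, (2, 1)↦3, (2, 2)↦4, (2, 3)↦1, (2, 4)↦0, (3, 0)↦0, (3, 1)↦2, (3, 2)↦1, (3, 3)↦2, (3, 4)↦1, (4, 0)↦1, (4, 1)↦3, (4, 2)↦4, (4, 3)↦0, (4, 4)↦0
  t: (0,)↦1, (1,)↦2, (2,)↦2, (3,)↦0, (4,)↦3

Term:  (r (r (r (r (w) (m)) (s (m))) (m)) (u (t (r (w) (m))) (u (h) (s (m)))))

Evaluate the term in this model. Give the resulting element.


value = 2

  w = 2
  m = 3
  (r (w) (m)) = r(2, 3) = 1
  m = 3
  (s (m)) = s(3,) = 0
  (r (r (w) (m)) (s (m))) = r(1, 0) = 1
  m = 3
  (r (r (r (w) (m)) (s (m))) (m)) = r(1, 3) = 0
  w = 2
  m = 3
  (r (w) (m)) = r(2, 3) = 1
  (t (r (w) (m))) = t(1,) = 2
  h = 0
  m = 3
  (s (m)) = s(3,) = 0
  (u (h) (s (m))) = u(0, 0) = 2
  (u (t (r (w) (m))) (u (h) (s (m)))) = u(2, 2) = 3
  (r (r (r (r (w) (m)) (s (m))) (m)) (u (t (r (w) (m))) (u (h) (s (m))))) = r(0, 3) = 2


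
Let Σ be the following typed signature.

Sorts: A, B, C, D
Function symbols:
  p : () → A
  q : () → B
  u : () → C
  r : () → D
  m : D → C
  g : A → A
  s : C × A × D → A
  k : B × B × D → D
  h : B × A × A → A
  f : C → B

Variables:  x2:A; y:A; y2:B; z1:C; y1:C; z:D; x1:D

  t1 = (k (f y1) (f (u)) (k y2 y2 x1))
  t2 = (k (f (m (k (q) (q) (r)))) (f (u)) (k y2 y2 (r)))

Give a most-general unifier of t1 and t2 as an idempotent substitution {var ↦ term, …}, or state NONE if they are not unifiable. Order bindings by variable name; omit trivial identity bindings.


{x1 ↦ (r), y1 ↦ (m (k (q) (q) (r)))}


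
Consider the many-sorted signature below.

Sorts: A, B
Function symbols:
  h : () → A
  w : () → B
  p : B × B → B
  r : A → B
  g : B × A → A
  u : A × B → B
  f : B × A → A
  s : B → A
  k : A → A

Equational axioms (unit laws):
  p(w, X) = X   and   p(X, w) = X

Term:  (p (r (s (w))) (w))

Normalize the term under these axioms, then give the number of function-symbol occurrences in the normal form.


1. (p (r (s (w))) (w))  →  (r (s (w)))
normal form: (r (s (w)))

size = 3


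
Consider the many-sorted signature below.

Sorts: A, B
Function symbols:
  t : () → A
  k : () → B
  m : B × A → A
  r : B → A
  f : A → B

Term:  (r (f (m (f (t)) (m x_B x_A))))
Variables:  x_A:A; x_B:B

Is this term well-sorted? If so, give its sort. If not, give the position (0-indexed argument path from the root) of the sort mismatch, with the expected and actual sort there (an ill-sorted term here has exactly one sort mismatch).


        (t) : A
      (f (t)) : B
        x_B : B
        x_A : A
      (m x_B x_A) : A
    (m (f (t)) (m x_B x_A)) : A
  (f (m (f (t)) (m x_B x_A))) : B
(r (f (m (f (t)) (m x_B x_A)))) : A

well-sorted; sort = A


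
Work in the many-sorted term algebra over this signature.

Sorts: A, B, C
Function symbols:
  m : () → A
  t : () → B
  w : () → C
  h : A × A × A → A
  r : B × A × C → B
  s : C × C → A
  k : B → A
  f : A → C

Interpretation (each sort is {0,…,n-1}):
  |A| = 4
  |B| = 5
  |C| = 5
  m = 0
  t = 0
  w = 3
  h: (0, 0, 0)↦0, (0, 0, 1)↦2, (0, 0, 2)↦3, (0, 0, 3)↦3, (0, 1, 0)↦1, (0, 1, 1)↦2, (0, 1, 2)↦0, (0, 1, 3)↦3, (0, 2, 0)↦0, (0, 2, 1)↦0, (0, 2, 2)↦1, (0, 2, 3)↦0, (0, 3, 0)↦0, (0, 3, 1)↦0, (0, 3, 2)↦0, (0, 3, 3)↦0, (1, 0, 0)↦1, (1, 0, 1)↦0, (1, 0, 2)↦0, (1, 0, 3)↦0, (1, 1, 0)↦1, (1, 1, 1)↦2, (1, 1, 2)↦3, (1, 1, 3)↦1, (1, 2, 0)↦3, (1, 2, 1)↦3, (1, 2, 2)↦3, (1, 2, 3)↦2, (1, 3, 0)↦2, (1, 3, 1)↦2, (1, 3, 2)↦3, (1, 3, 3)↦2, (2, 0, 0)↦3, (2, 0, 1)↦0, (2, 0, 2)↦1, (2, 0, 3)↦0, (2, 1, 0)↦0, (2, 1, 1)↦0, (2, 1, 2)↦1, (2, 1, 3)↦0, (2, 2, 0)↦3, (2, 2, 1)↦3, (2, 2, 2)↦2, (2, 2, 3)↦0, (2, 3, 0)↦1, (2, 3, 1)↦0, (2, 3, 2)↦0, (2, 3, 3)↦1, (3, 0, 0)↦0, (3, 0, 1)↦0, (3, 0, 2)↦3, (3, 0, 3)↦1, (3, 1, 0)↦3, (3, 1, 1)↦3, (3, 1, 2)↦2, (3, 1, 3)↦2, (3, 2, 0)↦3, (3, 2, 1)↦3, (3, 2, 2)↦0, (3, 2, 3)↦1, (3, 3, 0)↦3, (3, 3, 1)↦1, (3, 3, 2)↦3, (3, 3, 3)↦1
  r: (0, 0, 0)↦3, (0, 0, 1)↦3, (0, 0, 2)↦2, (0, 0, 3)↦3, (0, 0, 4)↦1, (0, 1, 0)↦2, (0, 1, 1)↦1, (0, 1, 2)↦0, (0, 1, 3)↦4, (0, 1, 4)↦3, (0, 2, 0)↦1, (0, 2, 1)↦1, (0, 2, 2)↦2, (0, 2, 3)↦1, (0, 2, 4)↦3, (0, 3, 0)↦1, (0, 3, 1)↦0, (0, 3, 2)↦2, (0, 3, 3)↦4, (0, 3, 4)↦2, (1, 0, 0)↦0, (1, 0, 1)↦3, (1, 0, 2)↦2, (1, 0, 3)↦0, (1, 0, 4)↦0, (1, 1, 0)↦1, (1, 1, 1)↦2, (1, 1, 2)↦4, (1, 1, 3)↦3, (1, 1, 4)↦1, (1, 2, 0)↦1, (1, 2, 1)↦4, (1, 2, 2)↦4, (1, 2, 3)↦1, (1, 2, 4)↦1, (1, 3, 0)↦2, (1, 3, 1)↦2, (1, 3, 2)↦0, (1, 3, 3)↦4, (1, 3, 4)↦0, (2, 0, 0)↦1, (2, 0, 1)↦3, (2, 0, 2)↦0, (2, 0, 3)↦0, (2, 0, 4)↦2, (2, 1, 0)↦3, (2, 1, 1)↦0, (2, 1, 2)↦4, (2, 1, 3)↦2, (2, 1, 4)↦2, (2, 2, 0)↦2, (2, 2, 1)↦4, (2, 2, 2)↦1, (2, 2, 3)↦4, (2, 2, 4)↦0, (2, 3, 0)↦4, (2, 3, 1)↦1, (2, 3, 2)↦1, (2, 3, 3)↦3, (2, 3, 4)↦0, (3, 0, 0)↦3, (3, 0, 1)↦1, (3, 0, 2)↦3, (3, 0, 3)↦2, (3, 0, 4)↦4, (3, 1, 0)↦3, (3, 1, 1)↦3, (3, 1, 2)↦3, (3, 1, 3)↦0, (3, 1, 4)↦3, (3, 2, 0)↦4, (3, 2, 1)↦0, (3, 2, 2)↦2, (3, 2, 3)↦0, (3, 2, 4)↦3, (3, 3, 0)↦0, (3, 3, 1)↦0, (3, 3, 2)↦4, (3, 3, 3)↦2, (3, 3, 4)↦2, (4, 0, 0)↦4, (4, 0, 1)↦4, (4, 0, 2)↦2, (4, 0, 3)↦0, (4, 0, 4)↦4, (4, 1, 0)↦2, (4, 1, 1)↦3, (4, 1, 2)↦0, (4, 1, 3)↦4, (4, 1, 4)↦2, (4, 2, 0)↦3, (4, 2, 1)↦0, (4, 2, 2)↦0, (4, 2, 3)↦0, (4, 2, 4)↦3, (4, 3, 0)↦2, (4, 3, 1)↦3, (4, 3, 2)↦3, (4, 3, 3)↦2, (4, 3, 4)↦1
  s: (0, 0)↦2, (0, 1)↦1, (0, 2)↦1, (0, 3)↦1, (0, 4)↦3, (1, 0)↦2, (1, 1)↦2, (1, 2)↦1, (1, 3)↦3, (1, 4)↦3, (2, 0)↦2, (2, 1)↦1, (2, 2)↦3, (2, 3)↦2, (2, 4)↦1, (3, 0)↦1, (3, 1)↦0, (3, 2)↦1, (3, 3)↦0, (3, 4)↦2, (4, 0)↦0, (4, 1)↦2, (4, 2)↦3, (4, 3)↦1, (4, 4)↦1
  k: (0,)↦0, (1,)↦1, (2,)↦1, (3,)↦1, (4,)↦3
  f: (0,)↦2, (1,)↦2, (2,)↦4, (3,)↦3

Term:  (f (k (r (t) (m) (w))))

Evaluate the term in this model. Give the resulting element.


  t = 0
  m = 0
  w = 3
  (r (t) (m) (w)) = r(0, 0, 3) = 3
  (k (r (t) (m) (w))) = k(3,) = 1
  (f (k (r (t) (m) (w)))) = f(1,) = 2

value = 2


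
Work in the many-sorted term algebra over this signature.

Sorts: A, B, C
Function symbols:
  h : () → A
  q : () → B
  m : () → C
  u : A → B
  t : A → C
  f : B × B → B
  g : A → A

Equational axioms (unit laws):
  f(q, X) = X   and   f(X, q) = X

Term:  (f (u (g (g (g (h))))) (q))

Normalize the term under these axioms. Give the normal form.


normal form = (u (g (g (g (h)))))

1. (f (u (g (g (g (h))))) (q))  →  (u (g (g (g (h)))))


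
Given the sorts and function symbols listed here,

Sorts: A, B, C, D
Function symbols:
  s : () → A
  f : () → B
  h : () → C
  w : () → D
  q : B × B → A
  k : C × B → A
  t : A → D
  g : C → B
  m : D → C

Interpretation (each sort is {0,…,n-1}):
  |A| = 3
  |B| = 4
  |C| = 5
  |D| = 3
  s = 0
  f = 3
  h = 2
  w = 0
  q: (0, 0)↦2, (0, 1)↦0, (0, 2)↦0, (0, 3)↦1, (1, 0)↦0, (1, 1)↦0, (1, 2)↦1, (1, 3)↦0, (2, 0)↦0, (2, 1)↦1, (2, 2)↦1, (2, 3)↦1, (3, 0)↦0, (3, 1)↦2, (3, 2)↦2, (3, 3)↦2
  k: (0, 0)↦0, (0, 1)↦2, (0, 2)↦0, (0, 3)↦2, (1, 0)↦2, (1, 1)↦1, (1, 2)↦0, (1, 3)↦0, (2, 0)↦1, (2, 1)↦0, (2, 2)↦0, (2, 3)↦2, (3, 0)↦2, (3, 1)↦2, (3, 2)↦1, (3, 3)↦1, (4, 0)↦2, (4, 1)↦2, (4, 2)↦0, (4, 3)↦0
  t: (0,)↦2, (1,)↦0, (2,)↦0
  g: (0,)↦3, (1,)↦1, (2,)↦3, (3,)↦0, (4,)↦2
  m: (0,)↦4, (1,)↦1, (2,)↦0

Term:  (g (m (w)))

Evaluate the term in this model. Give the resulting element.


  w = 0
  (m (w)) = m(0,) = 4
  (g (m (w))) = g(4,) = 2

value = 2


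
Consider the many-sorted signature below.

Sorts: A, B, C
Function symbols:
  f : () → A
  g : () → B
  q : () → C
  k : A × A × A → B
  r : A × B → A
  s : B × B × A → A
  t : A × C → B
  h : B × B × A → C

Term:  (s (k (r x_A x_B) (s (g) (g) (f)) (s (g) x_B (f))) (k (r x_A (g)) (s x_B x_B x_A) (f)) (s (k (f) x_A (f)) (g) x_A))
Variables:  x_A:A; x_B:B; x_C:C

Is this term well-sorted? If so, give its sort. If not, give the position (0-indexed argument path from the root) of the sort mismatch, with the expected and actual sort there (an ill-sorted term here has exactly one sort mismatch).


well-sorted; sort = A

      x_A : A
      x_B : B
    (r x_A x_B) : A
      (g) : B
      (g) : B
      (f) : A
    (s (g) (g) (f)) : A
      (g) : B
      x_B : B
      (f) : A
    (s (g) x_B (f)) : A
  (k (r x_A x_B) (s (g) (g) (f)) (s (g) x_B (f))) : B
      x_A : A
      (g) : B
    (r x_A (g)) : A
      x_B : B
      x_B : B
      x_A : A
    (s x_B x_B x_A) : A
    (f) : A
  (k (r x_A (g)) (s x_B x_B x_A) (f)) : B
      (f) : A
      x_A : A
      (f) : A
    (k (f) x_A (f)) : B
    (g) : B
    x_A : A
  (s (k (f) x_A (f)) (g) x_A) : A
(s (k (r x_A x_B) (s (g) (g) (f)) (s (g) x_B (f))) (k (r x_A (g)) (s x_B x_B x_A) (f)) (s (k (f) x_A (f)) (g) x_A)) : A


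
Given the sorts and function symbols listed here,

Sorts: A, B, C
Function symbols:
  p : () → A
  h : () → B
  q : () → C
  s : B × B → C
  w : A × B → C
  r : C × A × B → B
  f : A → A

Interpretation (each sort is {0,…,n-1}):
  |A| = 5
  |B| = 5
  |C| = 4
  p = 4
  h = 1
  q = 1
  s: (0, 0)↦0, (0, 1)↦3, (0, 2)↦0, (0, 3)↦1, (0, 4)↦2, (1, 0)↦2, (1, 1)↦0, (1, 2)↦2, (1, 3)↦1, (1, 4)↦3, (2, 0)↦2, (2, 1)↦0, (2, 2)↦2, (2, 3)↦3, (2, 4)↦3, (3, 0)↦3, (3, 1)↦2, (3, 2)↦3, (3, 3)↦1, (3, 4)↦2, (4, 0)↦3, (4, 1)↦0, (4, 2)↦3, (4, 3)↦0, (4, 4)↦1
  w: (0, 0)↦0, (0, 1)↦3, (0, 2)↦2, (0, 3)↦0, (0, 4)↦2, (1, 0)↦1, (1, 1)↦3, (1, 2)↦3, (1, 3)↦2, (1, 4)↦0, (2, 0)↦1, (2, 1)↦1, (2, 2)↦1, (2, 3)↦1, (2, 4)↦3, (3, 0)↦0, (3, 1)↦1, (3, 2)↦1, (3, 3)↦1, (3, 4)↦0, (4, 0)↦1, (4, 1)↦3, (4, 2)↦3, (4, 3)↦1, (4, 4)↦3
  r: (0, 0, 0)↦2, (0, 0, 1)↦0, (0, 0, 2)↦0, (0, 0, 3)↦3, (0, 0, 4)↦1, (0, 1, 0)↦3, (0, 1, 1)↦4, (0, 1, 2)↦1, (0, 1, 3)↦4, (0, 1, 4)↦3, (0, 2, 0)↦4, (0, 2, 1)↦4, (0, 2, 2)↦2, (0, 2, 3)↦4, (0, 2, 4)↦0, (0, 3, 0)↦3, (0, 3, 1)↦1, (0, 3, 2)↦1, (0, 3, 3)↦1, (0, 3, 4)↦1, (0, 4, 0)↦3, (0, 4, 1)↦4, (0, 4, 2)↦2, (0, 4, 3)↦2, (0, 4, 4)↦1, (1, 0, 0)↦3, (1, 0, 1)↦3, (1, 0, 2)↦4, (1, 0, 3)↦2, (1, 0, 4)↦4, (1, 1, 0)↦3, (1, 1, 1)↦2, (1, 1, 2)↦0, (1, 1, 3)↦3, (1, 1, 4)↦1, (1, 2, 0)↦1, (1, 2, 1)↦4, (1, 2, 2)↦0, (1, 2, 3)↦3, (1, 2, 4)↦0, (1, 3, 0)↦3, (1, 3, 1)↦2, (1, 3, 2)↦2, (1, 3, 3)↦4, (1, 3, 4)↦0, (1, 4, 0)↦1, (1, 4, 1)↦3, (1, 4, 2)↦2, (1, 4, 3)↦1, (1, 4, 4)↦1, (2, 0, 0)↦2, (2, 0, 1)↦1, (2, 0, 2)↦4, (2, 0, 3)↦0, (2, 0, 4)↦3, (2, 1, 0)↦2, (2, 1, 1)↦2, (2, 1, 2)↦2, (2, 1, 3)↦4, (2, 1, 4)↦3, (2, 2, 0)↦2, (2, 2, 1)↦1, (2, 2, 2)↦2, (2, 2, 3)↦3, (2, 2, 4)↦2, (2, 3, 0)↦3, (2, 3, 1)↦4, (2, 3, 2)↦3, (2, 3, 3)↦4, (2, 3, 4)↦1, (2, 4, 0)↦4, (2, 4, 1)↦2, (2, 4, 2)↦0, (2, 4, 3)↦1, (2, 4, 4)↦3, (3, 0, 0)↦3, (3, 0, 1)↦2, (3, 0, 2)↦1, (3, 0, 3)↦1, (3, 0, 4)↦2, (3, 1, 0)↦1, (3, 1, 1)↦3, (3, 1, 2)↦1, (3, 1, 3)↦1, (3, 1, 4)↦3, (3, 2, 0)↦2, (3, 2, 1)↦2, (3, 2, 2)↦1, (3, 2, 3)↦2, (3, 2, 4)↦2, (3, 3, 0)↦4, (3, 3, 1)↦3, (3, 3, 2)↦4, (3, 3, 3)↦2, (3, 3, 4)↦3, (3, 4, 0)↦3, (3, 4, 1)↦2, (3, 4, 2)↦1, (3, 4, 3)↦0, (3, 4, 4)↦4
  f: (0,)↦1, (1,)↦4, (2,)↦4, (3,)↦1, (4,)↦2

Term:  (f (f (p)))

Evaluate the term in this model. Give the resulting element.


  p = 4
  (f (p)) = f(4,) = 2
  (f (f (p))) = f(2,) = 4

value = 4


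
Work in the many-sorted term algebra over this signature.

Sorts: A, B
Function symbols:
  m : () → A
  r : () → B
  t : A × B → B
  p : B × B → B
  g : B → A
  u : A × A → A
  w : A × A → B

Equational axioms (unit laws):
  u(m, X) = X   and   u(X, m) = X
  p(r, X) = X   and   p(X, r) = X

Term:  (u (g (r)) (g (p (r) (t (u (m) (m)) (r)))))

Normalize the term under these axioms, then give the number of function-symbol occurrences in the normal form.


size = 7

1. (u (g (r)) (g (p (r) (t (u (m) (m)) (r)))))  →  (u (g (r)) (g (t (u (m) (m)) (r))))
2. (u (g (r)) (g (t (u (m) (m)) (r))))  →  (u (g (r)) (g (t (m) (r))))
normal form: (u (g (r)) (g (t (m) (r))))


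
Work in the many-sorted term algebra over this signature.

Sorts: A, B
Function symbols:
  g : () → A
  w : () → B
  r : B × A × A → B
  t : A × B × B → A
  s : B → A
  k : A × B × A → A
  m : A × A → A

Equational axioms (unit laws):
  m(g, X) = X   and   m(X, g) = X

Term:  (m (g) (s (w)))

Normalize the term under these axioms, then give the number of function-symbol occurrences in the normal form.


1. (m (g) (s (w)))  →  (s (w))
normal form: (s (w))

size = 2


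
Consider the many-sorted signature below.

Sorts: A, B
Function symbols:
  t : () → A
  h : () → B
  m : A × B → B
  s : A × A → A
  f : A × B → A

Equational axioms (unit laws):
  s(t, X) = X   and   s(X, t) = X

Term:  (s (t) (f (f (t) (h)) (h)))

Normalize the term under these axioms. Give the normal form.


1. (s (t) (f (f (t) (h)) (h)))  →  (f (f (t) (h)) (h))

normal form = (f (f (t) (h)) (h))
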